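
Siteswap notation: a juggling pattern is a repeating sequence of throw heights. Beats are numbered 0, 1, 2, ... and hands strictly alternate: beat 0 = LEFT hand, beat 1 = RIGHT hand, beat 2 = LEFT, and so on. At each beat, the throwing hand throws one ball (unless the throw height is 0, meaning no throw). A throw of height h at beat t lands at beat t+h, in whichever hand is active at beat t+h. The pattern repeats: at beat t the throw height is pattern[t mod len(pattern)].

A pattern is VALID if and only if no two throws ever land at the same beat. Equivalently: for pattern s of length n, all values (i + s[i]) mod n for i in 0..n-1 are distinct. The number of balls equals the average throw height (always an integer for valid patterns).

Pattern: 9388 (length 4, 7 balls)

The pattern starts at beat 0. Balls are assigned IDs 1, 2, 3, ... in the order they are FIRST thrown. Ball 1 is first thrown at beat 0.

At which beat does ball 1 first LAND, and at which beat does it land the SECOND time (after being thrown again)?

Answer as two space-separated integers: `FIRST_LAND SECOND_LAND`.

Answer: 9 12

Derivation:
Beat 0 (L): throw ball1 h=9 -> lands@9:R; in-air after throw: [b1@9:R]
Beat 1 (R): throw ball2 h=3 -> lands@4:L; in-air after throw: [b2@4:L b1@9:R]
Beat 2 (L): throw ball3 h=8 -> lands@10:L; in-air after throw: [b2@4:L b1@9:R b3@10:L]
Beat 3 (R): throw ball4 h=8 -> lands@11:R; in-air after throw: [b2@4:L b1@9:R b3@10:L b4@11:R]
Beat 4 (L): throw ball2 h=9 -> lands@13:R; in-air after throw: [b1@9:R b3@10:L b4@11:R b2@13:R]
Beat 5 (R): throw ball5 h=3 -> lands@8:L; in-air after throw: [b5@8:L b1@9:R b3@10:L b4@11:R b2@13:R]
Beat 6 (L): throw ball6 h=8 -> lands@14:L; in-air after throw: [b5@8:L b1@9:R b3@10:L b4@11:R b2@13:R b6@14:L]
Beat 7 (R): throw ball7 h=8 -> lands@15:R; in-air after throw: [b5@8:L b1@9:R b3@10:L b4@11:R b2@13:R b6@14:L b7@15:R]
Beat 8 (L): throw ball5 h=9 -> lands@17:R; in-air after throw: [b1@9:R b3@10:L b4@11:R b2@13:R b6@14:L b7@15:R b5@17:R]
Beat 9 (R): throw ball1 h=3 -> lands@12:L; in-air after throw: [b3@10:L b4@11:R b1@12:L b2@13:R b6@14:L b7@15:R b5@17:R]
Beat 10 (L): throw ball3 h=8 -> lands@18:L; in-air after throw: [b4@11:R b1@12:L b2@13:R b6@14:L b7@15:R b5@17:R b3@18:L]
Beat 11 (R): throw ball4 h=8 -> lands@19:R; in-air after throw: [b1@12:L b2@13:R b6@14:L b7@15:R b5@17:R b3@18:L b4@19:R]
Beat 12 (L): throw ball1 h=9 -> lands@21:R; in-air after throw: [b2@13:R b6@14:L b7@15:R b5@17:R b3@18:L b4@19:R b1@21:R]
Ball 1: thrown@0 h=9 -> first land @9; rethrown@9 h=3 -> second land @12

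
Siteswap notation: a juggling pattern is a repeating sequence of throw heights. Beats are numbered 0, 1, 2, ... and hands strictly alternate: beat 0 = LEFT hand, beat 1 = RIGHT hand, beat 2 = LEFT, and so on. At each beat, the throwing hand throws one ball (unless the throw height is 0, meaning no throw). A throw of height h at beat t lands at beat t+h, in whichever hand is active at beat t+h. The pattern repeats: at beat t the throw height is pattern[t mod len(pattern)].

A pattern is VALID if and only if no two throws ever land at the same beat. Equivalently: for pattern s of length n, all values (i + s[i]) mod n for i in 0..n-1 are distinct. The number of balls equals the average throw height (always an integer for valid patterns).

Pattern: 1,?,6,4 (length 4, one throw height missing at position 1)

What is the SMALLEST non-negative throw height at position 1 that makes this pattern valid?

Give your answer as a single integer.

Answer: 1

Derivation:
i=0: (0 + 1) mod 4 = 1
i=1: s[i]=? (unknown)
i=2: (2 + 6) mod 4 = 0
i=3: (3 + 4) mod 4 = 3
Known residues: [0, 1, 3]; need a permutation of 0..3, so missing residue r = 2
Need (1 + s) mod 4 = 2; smallest s = (2 - 1) mod 4 = 1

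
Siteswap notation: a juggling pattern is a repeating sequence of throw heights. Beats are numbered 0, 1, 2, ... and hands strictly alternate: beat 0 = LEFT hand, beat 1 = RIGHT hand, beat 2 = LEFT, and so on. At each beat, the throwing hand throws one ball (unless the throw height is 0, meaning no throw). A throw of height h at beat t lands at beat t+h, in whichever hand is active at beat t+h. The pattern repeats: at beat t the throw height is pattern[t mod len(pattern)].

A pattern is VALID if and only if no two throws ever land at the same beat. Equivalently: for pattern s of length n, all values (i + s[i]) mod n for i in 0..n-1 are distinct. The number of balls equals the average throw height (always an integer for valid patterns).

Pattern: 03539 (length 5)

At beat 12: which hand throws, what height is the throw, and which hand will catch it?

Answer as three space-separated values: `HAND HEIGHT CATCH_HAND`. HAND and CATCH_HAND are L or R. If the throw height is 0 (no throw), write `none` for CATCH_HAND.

Beat 12: 12 mod 2 = 0, so hand = L
Throw height = pattern[12 mod 5] = pattern[2] = 5
Lands at beat 12+5=17, 17 mod 2 = 1, so catch hand = R

Answer: L 5 R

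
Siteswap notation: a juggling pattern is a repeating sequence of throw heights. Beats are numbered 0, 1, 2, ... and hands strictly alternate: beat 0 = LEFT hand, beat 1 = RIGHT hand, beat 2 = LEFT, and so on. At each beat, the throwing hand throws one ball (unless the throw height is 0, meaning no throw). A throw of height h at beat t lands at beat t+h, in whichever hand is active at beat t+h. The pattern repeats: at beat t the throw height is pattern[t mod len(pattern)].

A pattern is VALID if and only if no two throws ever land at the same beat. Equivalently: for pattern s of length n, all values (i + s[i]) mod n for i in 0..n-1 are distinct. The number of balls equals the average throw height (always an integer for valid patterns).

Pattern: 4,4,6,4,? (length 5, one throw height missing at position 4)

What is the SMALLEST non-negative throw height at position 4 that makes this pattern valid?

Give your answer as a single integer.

i=0: (0 + 4) mod 5 = 4
i=1: (1 + 4) mod 5 = 0
i=2: (2 + 6) mod 5 = 3
i=3: (3 + 4) mod 5 = 2
i=4: s[i]=? (unknown)
Known residues: [0, 2, 3, 4]; need a permutation of 0..4, so missing residue r = 1
Need (4 + s) mod 5 = 1; smallest s = (1 - 4) mod 5 = 2

Answer: 2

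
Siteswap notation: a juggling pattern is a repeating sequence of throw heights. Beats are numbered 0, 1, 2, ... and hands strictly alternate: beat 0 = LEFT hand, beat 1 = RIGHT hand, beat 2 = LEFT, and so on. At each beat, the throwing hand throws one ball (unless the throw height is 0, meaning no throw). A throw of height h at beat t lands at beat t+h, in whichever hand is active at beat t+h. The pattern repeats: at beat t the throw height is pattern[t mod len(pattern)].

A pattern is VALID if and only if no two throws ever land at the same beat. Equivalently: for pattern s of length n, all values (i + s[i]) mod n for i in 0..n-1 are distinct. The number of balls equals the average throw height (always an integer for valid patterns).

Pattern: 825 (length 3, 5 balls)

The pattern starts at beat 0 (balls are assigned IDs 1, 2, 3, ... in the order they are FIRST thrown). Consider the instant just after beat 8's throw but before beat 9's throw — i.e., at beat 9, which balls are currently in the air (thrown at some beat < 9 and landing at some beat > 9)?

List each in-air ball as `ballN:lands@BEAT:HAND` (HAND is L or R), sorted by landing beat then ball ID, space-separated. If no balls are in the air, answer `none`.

Answer: ball5:lands@10:L ball2:lands@11:R ball1:lands@13:R ball4:lands@14:L

Derivation:
Beat 0 (L): throw ball1 h=8 -> lands@8:L; in-air after throw: [b1@8:L]
Beat 1 (R): throw ball2 h=2 -> lands@3:R; in-air after throw: [b2@3:R b1@8:L]
Beat 2 (L): throw ball3 h=5 -> lands@7:R; in-air after throw: [b2@3:R b3@7:R b1@8:L]
Beat 3 (R): throw ball2 h=8 -> lands@11:R; in-air after throw: [b3@7:R b1@8:L b2@11:R]
Beat 4 (L): throw ball4 h=2 -> lands@6:L; in-air after throw: [b4@6:L b3@7:R b1@8:L b2@11:R]
Beat 5 (R): throw ball5 h=5 -> lands@10:L; in-air after throw: [b4@6:L b3@7:R b1@8:L b5@10:L b2@11:R]
Beat 6 (L): throw ball4 h=8 -> lands@14:L; in-air after throw: [b3@7:R b1@8:L b5@10:L b2@11:R b4@14:L]
Beat 7 (R): throw ball3 h=2 -> lands@9:R; in-air after throw: [b1@8:L b3@9:R b5@10:L b2@11:R b4@14:L]
Beat 8 (L): throw ball1 h=5 -> lands@13:R; in-air after throw: [b3@9:R b5@10:L b2@11:R b1@13:R b4@14:L]
Beat 9 (R): throw ball3 h=8 -> lands@17:R; in-air after throw: [b5@10:L b2@11:R b1@13:R b4@14:L b3@17:R]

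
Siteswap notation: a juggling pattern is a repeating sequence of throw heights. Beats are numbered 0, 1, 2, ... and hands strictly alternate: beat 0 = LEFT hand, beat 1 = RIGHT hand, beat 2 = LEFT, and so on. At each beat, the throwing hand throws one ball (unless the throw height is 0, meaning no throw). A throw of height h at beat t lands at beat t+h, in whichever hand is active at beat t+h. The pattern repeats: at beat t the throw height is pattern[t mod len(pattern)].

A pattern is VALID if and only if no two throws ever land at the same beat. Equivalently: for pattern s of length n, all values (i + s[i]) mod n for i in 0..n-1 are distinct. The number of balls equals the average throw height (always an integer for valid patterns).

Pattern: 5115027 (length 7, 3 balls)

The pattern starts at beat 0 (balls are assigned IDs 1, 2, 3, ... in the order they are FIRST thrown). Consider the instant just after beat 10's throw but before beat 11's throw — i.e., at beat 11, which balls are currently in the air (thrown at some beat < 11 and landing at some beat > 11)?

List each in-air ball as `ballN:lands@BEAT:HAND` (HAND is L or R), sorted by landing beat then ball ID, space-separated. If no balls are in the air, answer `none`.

Answer: ball1:lands@12:L ball3:lands@13:R ball2:lands@15:R

Derivation:
Beat 0 (L): throw ball1 h=5 -> lands@5:R; in-air after throw: [b1@5:R]
Beat 1 (R): throw ball2 h=1 -> lands@2:L; in-air after throw: [b2@2:L b1@5:R]
Beat 2 (L): throw ball2 h=1 -> lands@3:R; in-air after throw: [b2@3:R b1@5:R]
Beat 3 (R): throw ball2 h=5 -> lands@8:L; in-air after throw: [b1@5:R b2@8:L]
Beat 5 (R): throw ball1 h=2 -> lands@7:R; in-air after throw: [b1@7:R b2@8:L]
Beat 6 (L): throw ball3 h=7 -> lands@13:R; in-air after throw: [b1@7:R b2@8:L b3@13:R]
Beat 7 (R): throw ball1 h=5 -> lands@12:L; in-air after throw: [b2@8:L b1@12:L b3@13:R]
Beat 8 (L): throw ball2 h=1 -> lands@9:R; in-air after throw: [b2@9:R b1@12:L b3@13:R]
Beat 9 (R): throw ball2 h=1 -> lands@10:L; in-air after throw: [b2@10:L b1@12:L b3@13:R]
Beat 10 (L): throw ball2 h=5 -> lands@15:R; in-air after throw: [b1@12:L b3@13:R b2@15:R]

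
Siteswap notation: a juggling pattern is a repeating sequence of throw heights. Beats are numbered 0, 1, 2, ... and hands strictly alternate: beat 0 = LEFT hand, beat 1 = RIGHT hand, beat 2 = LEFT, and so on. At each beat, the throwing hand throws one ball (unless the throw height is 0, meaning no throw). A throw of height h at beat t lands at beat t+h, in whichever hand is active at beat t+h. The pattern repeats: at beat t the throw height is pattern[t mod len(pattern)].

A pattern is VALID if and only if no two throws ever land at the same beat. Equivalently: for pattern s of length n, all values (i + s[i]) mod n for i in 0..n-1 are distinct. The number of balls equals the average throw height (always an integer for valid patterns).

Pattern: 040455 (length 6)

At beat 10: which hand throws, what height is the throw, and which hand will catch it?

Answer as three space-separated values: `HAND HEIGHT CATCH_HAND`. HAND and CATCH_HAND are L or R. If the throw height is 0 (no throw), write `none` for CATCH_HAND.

Answer: L 5 R

Derivation:
Beat 10: 10 mod 2 = 0, so hand = L
Throw height = pattern[10 mod 6] = pattern[4] = 5
Lands at beat 10+5=15, 15 mod 2 = 1, so catch hand = R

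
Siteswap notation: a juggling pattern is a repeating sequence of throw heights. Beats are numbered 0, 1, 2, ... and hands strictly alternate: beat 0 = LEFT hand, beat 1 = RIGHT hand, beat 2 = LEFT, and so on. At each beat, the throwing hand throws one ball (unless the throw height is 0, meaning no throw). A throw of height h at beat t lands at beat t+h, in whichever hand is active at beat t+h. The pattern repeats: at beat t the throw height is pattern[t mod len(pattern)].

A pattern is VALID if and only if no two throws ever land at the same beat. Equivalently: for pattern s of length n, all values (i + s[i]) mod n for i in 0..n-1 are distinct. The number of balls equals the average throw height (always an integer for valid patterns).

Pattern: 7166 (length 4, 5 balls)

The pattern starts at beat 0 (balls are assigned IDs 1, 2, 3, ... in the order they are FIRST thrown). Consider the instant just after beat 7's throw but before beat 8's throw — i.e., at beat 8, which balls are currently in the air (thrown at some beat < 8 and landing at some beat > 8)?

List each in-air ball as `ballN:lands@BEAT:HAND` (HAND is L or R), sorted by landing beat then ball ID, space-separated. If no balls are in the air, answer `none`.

Answer: ball3:lands@9:R ball4:lands@11:R ball5:lands@12:L ball1:lands@13:R

Derivation:
Beat 0 (L): throw ball1 h=7 -> lands@7:R; in-air after throw: [b1@7:R]
Beat 1 (R): throw ball2 h=1 -> lands@2:L; in-air after throw: [b2@2:L b1@7:R]
Beat 2 (L): throw ball2 h=6 -> lands@8:L; in-air after throw: [b1@7:R b2@8:L]
Beat 3 (R): throw ball3 h=6 -> lands@9:R; in-air after throw: [b1@7:R b2@8:L b3@9:R]
Beat 4 (L): throw ball4 h=7 -> lands@11:R; in-air after throw: [b1@7:R b2@8:L b3@9:R b4@11:R]
Beat 5 (R): throw ball5 h=1 -> lands@6:L; in-air after throw: [b5@6:L b1@7:R b2@8:L b3@9:R b4@11:R]
Beat 6 (L): throw ball5 h=6 -> lands@12:L; in-air after throw: [b1@7:R b2@8:L b3@9:R b4@11:R b5@12:L]
Beat 7 (R): throw ball1 h=6 -> lands@13:R; in-air after throw: [b2@8:L b3@9:R b4@11:R b5@12:L b1@13:R]
Beat 8 (L): throw ball2 h=7 -> lands@15:R; in-air after throw: [b3@9:R b4@11:R b5@12:L b1@13:R b2@15:R]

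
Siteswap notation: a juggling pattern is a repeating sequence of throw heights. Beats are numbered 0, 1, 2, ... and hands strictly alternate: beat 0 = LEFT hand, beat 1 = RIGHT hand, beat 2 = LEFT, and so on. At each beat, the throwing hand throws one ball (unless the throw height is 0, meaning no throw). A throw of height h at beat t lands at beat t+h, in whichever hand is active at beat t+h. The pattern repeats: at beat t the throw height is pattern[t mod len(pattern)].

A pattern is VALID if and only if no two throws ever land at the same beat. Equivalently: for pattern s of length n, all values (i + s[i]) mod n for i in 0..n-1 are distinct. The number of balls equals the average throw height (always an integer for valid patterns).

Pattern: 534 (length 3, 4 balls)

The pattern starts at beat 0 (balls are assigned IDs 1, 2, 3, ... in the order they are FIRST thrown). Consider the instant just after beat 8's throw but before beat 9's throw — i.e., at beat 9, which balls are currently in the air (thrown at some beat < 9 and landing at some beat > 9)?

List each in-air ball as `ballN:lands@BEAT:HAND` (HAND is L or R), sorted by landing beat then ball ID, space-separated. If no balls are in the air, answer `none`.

Beat 0 (L): throw ball1 h=5 -> lands@5:R; in-air after throw: [b1@5:R]
Beat 1 (R): throw ball2 h=3 -> lands@4:L; in-air after throw: [b2@4:L b1@5:R]
Beat 2 (L): throw ball3 h=4 -> lands@6:L; in-air after throw: [b2@4:L b1@5:R b3@6:L]
Beat 3 (R): throw ball4 h=5 -> lands@8:L; in-air after throw: [b2@4:L b1@5:R b3@6:L b4@8:L]
Beat 4 (L): throw ball2 h=3 -> lands@7:R; in-air after throw: [b1@5:R b3@6:L b2@7:R b4@8:L]
Beat 5 (R): throw ball1 h=4 -> lands@9:R; in-air after throw: [b3@6:L b2@7:R b4@8:L b1@9:R]
Beat 6 (L): throw ball3 h=5 -> lands@11:R; in-air after throw: [b2@7:R b4@8:L b1@9:R b3@11:R]
Beat 7 (R): throw ball2 h=3 -> lands@10:L; in-air after throw: [b4@8:L b1@9:R b2@10:L b3@11:R]
Beat 8 (L): throw ball4 h=4 -> lands@12:L; in-air after throw: [b1@9:R b2@10:L b3@11:R b4@12:L]
Beat 9 (R): throw ball1 h=5 -> lands@14:L; in-air after throw: [b2@10:L b3@11:R b4@12:L b1@14:L]

Answer: ball2:lands@10:L ball3:lands@11:R ball4:lands@12:L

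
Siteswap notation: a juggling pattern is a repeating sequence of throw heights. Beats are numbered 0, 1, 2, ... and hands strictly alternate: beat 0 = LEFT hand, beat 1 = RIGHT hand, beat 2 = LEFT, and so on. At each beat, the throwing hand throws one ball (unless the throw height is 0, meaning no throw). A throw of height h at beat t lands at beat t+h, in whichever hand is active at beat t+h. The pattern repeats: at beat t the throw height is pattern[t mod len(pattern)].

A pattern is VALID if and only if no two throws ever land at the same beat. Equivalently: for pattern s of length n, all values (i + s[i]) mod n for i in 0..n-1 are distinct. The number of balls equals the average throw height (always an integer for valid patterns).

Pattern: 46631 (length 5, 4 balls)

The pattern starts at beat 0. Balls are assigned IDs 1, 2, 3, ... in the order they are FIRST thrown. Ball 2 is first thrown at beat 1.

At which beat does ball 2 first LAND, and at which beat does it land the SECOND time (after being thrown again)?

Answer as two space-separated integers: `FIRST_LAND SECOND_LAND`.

Answer: 7 13

Derivation:
Beat 0 (L): throw ball1 h=4 -> lands@4:L; in-air after throw: [b1@4:L]
Beat 1 (R): throw ball2 h=6 -> lands@7:R; in-air after throw: [b1@4:L b2@7:R]
Beat 2 (L): throw ball3 h=6 -> lands@8:L; in-air after throw: [b1@4:L b2@7:R b3@8:L]
Beat 3 (R): throw ball4 h=3 -> lands@6:L; in-air after throw: [b1@4:L b4@6:L b2@7:R b3@8:L]
Beat 4 (L): throw ball1 h=1 -> lands@5:R; in-air after throw: [b1@5:R b4@6:L b2@7:R b3@8:L]
Beat 5 (R): throw ball1 h=4 -> lands@9:R; in-air after throw: [b4@6:L b2@7:R b3@8:L b1@9:R]
Beat 6 (L): throw ball4 h=6 -> lands@12:L; in-air after throw: [b2@7:R b3@8:L b1@9:R b4@12:L]
Beat 7 (R): throw ball2 h=6 -> lands@13:R; in-air after throw: [b3@8:L b1@9:R b4@12:L b2@13:R]
Beat 8 (L): throw ball3 h=3 -> lands@11:R; in-air after throw: [b1@9:R b3@11:R b4@12:L b2@13:R]
Beat 9 (R): throw ball1 h=1 -> lands@10:L; in-air after throw: [b1@10:L b3@11:R b4@12:L b2@13:R]
Beat 10 (L): throw ball1 h=4 -> lands@14:L; in-air after throw: [b3@11:R b4@12:L b2@13:R b1@14:L]
Beat 11 (R): throw ball3 h=6 -> lands@17:R; in-air after throw: [b4@12:L b2@13:R b1@14:L b3@17:R]
Beat 12 (L): throw ball4 h=6 -> lands@18:L; in-air after throw: [b2@13:R b1@14:L b3@17:R b4@18:L]
Beat 13 (R): throw ball2 h=3 -> lands@16:L; in-air after throw: [b1@14:L b2@16:L b3@17:R b4@18:L]
Ball 2: thrown@1 h=6 -> first land @7; rethrown@7 h=6 -> second land @13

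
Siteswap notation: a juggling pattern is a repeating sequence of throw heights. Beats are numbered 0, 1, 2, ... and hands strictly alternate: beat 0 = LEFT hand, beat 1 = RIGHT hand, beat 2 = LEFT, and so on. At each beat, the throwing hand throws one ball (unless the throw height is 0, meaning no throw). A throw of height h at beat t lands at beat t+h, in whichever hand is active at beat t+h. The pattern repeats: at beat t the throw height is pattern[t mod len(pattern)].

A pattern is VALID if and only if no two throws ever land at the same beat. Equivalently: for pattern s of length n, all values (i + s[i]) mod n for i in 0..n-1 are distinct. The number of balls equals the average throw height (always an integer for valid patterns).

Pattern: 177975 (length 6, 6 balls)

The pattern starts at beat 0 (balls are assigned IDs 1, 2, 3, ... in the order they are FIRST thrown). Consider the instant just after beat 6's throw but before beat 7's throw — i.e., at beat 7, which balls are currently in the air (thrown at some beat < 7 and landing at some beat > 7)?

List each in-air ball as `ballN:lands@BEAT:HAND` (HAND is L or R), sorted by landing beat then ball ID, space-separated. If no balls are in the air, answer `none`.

Beat 0 (L): throw ball1 h=1 -> lands@1:R; in-air after throw: [b1@1:R]
Beat 1 (R): throw ball1 h=7 -> lands@8:L; in-air after throw: [b1@8:L]
Beat 2 (L): throw ball2 h=7 -> lands@9:R; in-air after throw: [b1@8:L b2@9:R]
Beat 3 (R): throw ball3 h=9 -> lands@12:L; in-air after throw: [b1@8:L b2@9:R b3@12:L]
Beat 4 (L): throw ball4 h=7 -> lands@11:R; in-air after throw: [b1@8:L b2@9:R b4@11:R b3@12:L]
Beat 5 (R): throw ball5 h=5 -> lands@10:L; in-air after throw: [b1@8:L b2@9:R b5@10:L b4@11:R b3@12:L]
Beat 6 (L): throw ball6 h=1 -> lands@7:R; in-air after throw: [b6@7:R b1@8:L b2@9:R b5@10:L b4@11:R b3@12:L]
Beat 7 (R): throw ball6 h=7 -> lands@14:L; in-air after throw: [b1@8:L b2@9:R b5@10:L b4@11:R b3@12:L b6@14:L]

Answer: ball1:lands@8:L ball2:lands@9:R ball5:lands@10:L ball4:lands@11:R ball3:lands@12:L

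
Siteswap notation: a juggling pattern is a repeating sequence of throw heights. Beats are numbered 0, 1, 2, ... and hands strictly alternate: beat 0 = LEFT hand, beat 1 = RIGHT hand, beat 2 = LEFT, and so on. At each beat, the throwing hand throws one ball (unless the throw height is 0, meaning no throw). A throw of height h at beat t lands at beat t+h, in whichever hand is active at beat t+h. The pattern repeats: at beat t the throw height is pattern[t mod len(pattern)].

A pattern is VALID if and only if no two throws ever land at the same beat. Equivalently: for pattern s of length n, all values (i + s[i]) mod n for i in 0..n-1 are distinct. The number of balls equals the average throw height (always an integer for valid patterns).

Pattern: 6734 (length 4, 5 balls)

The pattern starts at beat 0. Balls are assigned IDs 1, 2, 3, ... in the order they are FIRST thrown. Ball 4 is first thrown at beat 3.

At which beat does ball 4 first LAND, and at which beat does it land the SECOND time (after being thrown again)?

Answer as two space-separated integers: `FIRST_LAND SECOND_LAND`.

Beat 0 (L): throw ball1 h=6 -> lands@6:L; in-air after throw: [b1@6:L]
Beat 1 (R): throw ball2 h=7 -> lands@8:L; in-air after throw: [b1@6:L b2@8:L]
Beat 2 (L): throw ball3 h=3 -> lands@5:R; in-air after throw: [b3@5:R b1@6:L b2@8:L]
Beat 3 (R): throw ball4 h=4 -> lands@7:R; in-air after throw: [b3@5:R b1@6:L b4@7:R b2@8:L]
Beat 4 (L): throw ball5 h=6 -> lands@10:L; in-air after throw: [b3@5:R b1@6:L b4@7:R b2@8:L b5@10:L]
Beat 5 (R): throw ball3 h=7 -> lands@12:L; in-air after throw: [b1@6:L b4@7:R b2@8:L b5@10:L b3@12:L]
Beat 6 (L): throw ball1 h=3 -> lands@9:R; in-air after throw: [b4@7:R b2@8:L b1@9:R b5@10:L b3@12:L]
Beat 7 (R): throw ball4 h=4 -> lands@11:R; in-air after throw: [b2@8:L b1@9:R b5@10:L b4@11:R b3@12:L]
Beat 8 (L): throw ball2 h=6 -> lands@14:L; in-air after throw: [b1@9:R b5@10:L b4@11:R b3@12:L b2@14:L]
Beat 9 (R): throw ball1 h=7 -> lands@16:L; in-air after throw: [b5@10:L b4@11:R b3@12:L b2@14:L b1@16:L]
Beat 10 (L): throw ball5 h=3 -> lands@13:R; in-air after throw: [b4@11:R b3@12:L b5@13:R b2@14:L b1@16:L]
Beat 11 (R): throw ball4 h=4 -> lands@15:R; in-air after throw: [b3@12:L b5@13:R b2@14:L b4@15:R b1@16:L]
Ball 4: thrown@3 h=4 -> first land @7; rethrown@7 h=4 -> second land @11

Answer: 7 11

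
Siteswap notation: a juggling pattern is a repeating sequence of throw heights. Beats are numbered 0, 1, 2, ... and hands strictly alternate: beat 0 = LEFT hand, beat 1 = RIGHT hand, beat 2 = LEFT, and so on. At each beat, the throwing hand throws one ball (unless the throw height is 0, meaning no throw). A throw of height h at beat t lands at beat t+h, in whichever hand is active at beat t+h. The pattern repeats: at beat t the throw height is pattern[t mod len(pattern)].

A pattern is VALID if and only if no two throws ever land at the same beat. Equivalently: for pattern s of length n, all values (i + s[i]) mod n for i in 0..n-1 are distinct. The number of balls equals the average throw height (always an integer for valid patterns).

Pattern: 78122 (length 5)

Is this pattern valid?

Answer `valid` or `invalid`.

Answer: valid

Derivation:
i=0: (i + s[i]) mod n = (0 + 7) mod 5 = 2
i=1: (i + s[i]) mod n = (1 + 8) mod 5 = 4
i=2: (i + s[i]) mod n = (2 + 1) mod 5 = 3
i=3: (i + s[i]) mod n = (3 + 2) mod 5 = 0
i=4: (i + s[i]) mod n = (4 + 2) mod 5 = 1
Residues: [2, 4, 3, 0, 1], distinct: True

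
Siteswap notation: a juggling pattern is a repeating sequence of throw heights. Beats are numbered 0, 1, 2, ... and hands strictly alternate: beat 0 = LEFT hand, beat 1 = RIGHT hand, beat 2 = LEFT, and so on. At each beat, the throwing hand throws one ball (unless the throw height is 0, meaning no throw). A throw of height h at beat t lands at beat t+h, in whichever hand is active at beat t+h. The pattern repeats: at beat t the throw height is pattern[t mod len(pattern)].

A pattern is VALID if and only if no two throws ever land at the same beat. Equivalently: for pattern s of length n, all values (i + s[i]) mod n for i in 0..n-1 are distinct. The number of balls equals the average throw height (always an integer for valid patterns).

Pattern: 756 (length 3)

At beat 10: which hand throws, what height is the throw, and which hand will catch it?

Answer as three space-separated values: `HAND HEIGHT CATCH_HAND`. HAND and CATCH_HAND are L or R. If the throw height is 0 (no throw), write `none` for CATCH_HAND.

Answer: L 5 R

Derivation:
Beat 10: 10 mod 2 = 0, so hand = L
Throw height = pattern[10 mod 3] = pattern[1] = 5
Lands at beat 10+5=15, 15 mod 2 = 1, so catch hand = R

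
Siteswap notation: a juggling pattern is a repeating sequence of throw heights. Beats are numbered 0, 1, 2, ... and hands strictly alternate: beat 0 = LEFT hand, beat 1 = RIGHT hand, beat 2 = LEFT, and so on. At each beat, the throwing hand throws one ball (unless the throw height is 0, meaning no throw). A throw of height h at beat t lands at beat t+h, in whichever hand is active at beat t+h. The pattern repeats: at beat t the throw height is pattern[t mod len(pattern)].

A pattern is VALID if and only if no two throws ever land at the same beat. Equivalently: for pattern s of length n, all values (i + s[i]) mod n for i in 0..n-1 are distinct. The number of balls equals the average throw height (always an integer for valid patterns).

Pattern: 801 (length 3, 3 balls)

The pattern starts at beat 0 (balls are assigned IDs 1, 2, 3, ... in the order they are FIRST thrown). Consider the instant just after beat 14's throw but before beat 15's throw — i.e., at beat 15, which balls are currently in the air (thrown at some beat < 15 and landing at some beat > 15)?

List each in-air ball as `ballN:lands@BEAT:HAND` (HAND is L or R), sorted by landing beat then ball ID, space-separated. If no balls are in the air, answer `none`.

Beat 0 (L): throw ball1 h=8 -> lands@8:L; in-air after throw: [b1@8:L]
Beat 2 (L): throw ball2 h=1 -> lands@3:R; in-air after throw: [b2@3:R b1@8:L]
Beat 3 (R): throw ball2 h=8 -> lands@11:R; in-air after throw: [b1@8:L b2@11:R]
Beat 5 (R): throw ball3 h=1 -> lands@6:L; in-air after throw: [b3@6:L b1@8:L b2@11:R]
Beat 6 (L): throw ball3 h=8 -> lands@14:L; in-air after throw: [b1@8:L b2@11:R b3@14:L]
Beat 8 (L): throw ball1 h=1 -> lands@9:R; in-air after throw: [b1@9:R b2@11:R b3@14:L]
Beat 9 (R): throw ball1 h=8 -> lands@17:R; in-air after throw: [b2@11:R b3@14:L b1@17:R]
Beat 11 (R): throw ball2 h=1 -> lands@12:L; in-air after throw: [b2@12:L b3@14:L b1@17:R]
Beat 12 (L): throw ball2 h=8 -> lands@20:L; in-air after throw: [b3@14:L b1@17:R b2@20:L]
Beat 14 (L): throw ball3 h=1 -> lands@15:R; in-air after throw: [b3@15:R b1@17:R b2@20:L]
Beat 15 (R): throw ball3 h=8 -> lands@23:R; in-air after throw: [b1@17:R b2@20:L b3@23:R]

Answer: ball1:lands@17:R ball2:lands@20:L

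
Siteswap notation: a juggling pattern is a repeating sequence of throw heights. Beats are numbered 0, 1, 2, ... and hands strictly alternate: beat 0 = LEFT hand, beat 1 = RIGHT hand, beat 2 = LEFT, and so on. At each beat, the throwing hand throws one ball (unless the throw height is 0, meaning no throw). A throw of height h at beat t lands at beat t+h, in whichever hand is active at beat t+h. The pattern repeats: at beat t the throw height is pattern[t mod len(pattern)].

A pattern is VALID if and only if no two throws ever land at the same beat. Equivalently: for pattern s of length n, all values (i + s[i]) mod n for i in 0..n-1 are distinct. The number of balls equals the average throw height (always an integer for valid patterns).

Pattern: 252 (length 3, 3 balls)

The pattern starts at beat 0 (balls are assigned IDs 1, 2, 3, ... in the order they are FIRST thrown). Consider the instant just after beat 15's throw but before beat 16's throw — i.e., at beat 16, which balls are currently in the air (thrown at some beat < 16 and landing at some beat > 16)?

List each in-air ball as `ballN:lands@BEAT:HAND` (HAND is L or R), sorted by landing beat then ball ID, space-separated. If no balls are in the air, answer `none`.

Answer: ball2:lands@17:R ball1:lands@18:L

Derivation:
Beat 0 (L): throw ball1 h=2 -> lands@2:L; in-air after throw: [b1@2:L]
Beat 1 (R): throw ball2 h=5 -> lands@6:L; in-air after throw: [b1@2:L b2@6:L]
Beat 2 (L): throw ball1 h=2 -> lands@4:L; in-air after throw: [b1@4:L b2@6:L]
Beat 3 (R): throw ball3 h=2 -> lands@5:R; in-air after throw: [b1@4:L b3@5:R b2@6:L]
Beat 4 (L): throw ball1 h=5 -> lands@9:R; in-air after throw: [b3@5:R b2@6:L b1@9:R]
Beat 5 (R): throw ball3 h=2 -> lands@7:R; in-air after throw: [b2@6:L b3@7:R b1@9:R]
Beat 6 (L): throw ball2 h=2 -> lands@8:L; in-air after throw: [b3@7:R b2@8:L b1@9:R]
Beat 7 (R): throw ball3 h=5 -> lands@12:L; in-air after throw: [b2@8:L b1@9:R b3@12:L]
Beat 8 (L): throw ball2 h=2 -> lands@10:L; in-air after throw: [b1@9:R b2@10:L b3@12:L]
Beat 9 (R): throw ball1 h=2 -> lands@11:R; in-air after throw: [b2@10:L b1@11:R b3@12:L]
Beat 10 (L): throw ball2 h=5 -> lands@15:R; in-air after throw: [b1@11:R b3@12:L b2@15:R]
Beat 11 (R): throw ball1 h=2 -> lands@13:R; in-air after throw: [b3@12:L b1@13:R b2@15:R]
Beat 12 (L): throw ball3 h=2 -> lands@14:L; in-air after throw: [b1@13:R b3@14:L b2@15:R]
Beat 13 (R): throw ball1 h=5 -> lands@18:L; in-air after throw: [b3@14:L b2@15:R b1@18:L]
Beat 14 (L): throw ball3 h=2 -> lands@16:L; in-air after throw: [b2@15:R b3@16:L b1@18:L]
Beat 15 (R): throw ball2 h=2 -> lands@17:R; in-air after throw: [b3@16:L b2@17:R b1@18:L]
Beat 16 (L): throw ball3 h=5 -> lands@21:R; in-air after throw: [b2@17:R b1@18:L b3@21:R]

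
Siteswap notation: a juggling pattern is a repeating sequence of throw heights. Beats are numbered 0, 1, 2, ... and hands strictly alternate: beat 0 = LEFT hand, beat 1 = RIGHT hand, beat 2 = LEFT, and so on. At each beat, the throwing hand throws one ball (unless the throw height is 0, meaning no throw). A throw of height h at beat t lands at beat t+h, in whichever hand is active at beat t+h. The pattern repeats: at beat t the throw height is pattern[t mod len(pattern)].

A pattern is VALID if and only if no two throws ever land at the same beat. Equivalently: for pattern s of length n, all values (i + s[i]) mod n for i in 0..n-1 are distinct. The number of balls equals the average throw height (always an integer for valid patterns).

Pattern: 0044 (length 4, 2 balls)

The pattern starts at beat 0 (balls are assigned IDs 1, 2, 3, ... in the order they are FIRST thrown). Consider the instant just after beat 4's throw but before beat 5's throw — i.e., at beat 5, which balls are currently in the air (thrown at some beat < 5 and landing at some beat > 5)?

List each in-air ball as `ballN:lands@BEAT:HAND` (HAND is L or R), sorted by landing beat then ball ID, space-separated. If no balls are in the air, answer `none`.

Answer: ball1:lands@6:L ball2:lands@7:R

Derivation:
Beat 2 (L): throw ball1 h=4 -> lands@6:L; in-air after throw: [b1@6:L]
Beat 3 (R): throw ball2 h=4 -> lands@7:R; in-air after throw: [b1@6:L b2@7:R]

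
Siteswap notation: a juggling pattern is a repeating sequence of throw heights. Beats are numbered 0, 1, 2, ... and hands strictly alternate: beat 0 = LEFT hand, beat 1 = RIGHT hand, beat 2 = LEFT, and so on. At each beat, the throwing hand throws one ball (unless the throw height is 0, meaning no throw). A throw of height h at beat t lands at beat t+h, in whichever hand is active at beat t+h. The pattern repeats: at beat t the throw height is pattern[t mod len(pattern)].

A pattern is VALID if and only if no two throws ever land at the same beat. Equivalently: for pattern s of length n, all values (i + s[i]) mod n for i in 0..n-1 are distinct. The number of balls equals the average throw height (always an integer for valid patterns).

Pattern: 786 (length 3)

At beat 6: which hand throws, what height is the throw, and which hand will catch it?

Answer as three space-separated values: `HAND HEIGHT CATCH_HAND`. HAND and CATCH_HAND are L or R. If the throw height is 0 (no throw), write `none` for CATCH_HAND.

Beat 6: 6 mod 2 = 0, so hand = L
Throw height = pattern[6 mod 3] = pattern[0] = 7
Lands at beat 6+7=13, 13 mod 2 = 1, so catch hand = R

Answer: L 7 R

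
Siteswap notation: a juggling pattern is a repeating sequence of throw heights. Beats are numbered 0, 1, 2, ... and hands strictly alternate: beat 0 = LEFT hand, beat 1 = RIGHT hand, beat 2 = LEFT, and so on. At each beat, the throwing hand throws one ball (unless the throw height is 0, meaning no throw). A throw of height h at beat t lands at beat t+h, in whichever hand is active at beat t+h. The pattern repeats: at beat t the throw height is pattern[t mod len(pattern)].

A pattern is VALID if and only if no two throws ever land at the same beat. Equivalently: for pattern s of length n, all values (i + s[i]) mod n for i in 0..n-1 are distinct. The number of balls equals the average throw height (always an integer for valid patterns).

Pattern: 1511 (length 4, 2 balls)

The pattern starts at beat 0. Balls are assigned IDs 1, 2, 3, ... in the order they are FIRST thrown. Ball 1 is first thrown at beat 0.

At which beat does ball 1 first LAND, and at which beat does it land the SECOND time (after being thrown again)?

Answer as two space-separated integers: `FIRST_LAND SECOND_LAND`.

Answer: 1 6

Derivation:
Beat 0 (L): throw ball1 h=1 -> lands@1:R; in-air after throw: [b1@1:R]
Beat 1 (R): throw ball1 h=5 -> lands@6:L; in-air after throw: [b1@6:L]
Beat 2 (L): throw ball2 h=1 -> lands@3:R; in-air after throw: [b2@3:R b1@6:L]
Beat 3 (R): throw ball2 h=1 -> lands@4:L; in-air after throw: [b2@4:L b1@6:L]
Beat 4 (L): throw ball2 h=1 -> lands@5:R; in-air after throw: [b2@5:R b1@6:L]
Beat 5 (R): throw ball2 h=5 -> lands@10:L; in-air after throw: [b1@6:L b2@10:L]
Beat 6 (L): throw ball1 h=1 -> lands@7:R; in-air after throw: [b1@7:R b2@10:L]
Ball 1: thrown@0 h=1 -> first land @1; rethrown@1 h=5 -> second land @6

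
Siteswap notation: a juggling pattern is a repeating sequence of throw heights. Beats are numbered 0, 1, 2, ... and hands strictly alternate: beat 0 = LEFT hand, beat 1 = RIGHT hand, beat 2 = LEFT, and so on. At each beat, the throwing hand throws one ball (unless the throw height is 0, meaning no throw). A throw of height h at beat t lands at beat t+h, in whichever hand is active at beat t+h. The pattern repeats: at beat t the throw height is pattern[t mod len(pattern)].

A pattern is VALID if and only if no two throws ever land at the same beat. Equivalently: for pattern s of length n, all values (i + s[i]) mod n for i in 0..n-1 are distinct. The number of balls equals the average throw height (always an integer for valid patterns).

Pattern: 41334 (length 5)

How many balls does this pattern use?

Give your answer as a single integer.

Answer: 3

Derivation:
Pattern = [4, 1, 3, 3, 4], length n = 5
  position 0: throw height = 4, running sum = 4
  position 1: throw height = 1, running sum = 5
  position 2: throw height = 3, running sum = 8
  position 3: throw height = 3, running sum = 11
  position 4: throw height = 4, running sum = 15
Total sum = 15; balls = sum / n = 15 / 5 = 3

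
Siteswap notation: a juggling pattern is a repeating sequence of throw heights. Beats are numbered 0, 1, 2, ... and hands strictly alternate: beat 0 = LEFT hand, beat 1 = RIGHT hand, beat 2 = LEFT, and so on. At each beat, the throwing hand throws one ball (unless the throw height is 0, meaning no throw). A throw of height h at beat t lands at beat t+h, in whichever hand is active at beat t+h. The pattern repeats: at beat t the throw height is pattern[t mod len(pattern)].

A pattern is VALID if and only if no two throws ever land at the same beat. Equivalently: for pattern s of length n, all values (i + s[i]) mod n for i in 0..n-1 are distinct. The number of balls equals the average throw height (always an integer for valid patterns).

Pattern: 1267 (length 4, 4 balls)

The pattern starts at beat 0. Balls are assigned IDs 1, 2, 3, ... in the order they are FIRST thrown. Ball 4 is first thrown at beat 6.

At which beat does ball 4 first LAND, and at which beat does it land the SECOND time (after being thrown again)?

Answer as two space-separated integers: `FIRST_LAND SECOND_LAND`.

Answer: 12 13

Derivation:
Beat 0 (L): throw ball1 h=1 -> lands@1:R; in-air after throw: [b1@1:R]
Beat 1 (R): throw ball1 h=2 -> lands@3:R; in-air after throw: [b1@3:R]
Beat 2 (L): throw ball2 h=6 -> lands@8:L; in-air after throw: [b1@3:R b2@8:L]
Beat 3 (R): throw ball1 h=7 -> lands@10:L; in-air after throw: [b2@8:L b1@10:L]
Beat 4 (L): throw ball3 h=1 -> lands@5:R; in-air after throw: [b3@5:R b2@8:L b1@10:L]
Beat 5 (R): throw ball3 h=2 -> lands@7:R; in-air after throw: [b3@7:R b2@8:L b1@10:L]
Beat 6 (L): throw ball4 h=6 -> lands@12:L; in-air after throw: [b3@7:R b2@8:L b1@10:L b4@12:L]
Beat 7 (R): throw ball3 h=7 -> lands@14:L; in-air after throw: [b2@8:L b1@10:L b4@12:L b3@14:L]
Beat 8 (L): throw ball2 h=1 -> lands@9:R; in-air after throw: [b2@9:R b1@10:L b4@12:L b3@14:L]
Beat 9 (R): throw ball2 h=2 -> lands@11:R; in-air after throw: [b1@10:L b2@11:R b4@12:L b3@14:L]
Beat 10 (L): throw ball1 h=6 -> lands@16:L; in-air after throw: [b2@11:R b4@12:L b3@14:L b1@16:L]
Beat 11 (R): throw ball2 h=7 -> lands@18:L; in-air after throw: [b4@12:L b3@14:L b1@16:L b2@18:L]
Beat 12 (L): throw ball4 h=1 -> lands@13:R; in-air after throw: [b4@13:R b3@14:L b1@16:L b2@18:L]
Beat 13 (R): throw ball4 h=2 -> lands@15:R; in-air after throw: [b3@14:L b4@15:R b1@16:L b2@18:L]
Ball 4: thrown@6 h=6 -> first land @12; rethrown@12 h=1 -> second land @13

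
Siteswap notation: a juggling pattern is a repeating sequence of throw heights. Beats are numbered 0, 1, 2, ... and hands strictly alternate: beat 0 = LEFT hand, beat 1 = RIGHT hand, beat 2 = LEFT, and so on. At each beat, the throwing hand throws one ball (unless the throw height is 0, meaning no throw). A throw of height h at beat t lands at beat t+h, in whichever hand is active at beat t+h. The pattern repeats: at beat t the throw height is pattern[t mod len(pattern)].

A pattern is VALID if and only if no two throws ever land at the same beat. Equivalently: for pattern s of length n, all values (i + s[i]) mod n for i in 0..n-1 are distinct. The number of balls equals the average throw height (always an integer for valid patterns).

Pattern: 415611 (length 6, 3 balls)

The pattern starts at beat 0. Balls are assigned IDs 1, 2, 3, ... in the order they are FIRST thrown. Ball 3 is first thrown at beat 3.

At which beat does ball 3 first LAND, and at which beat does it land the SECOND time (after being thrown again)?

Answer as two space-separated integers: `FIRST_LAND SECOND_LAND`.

Answer: 9 15

Derivation:
Beat 0 (L): throw ball1 h=4 -> lands@4:L; in-air after throw: [b1@4:L]
Beat 1 (R): throw ball2 h=1 -> lands@2:L; in-air after throw: [b2@2:L b1@4:L]
Beat 2 (L): throw ball2 h=5 -> lands@7:R; in-air after throw: [b1@4:L b2@7:R]
Beat 3 (R): throw ball3 h=6 -> lands@9:R; in-air after throw: [b1@4:L b2@7:R b3@9:R]
Beat 4 (L): throw ball1 h=1 -> lands@5:R; in-air after throw: [b1@5:R b2@7:R b3@9:R]
Beat 5 (R): throw ball1 h=1 -> lands@6:L; in-air after throw: [b1@6:L b2@7:R b3@9:R]
Beat 6 (L): throw ball1 h=4 -> lands@10:L; in-air after throw: [b2@7:R b3@9:R b1@10:L]
Beat 7 (R): throw ball2 h=1 -> lands@8:L; in-air after throw: [b2@8:L b3@9:R b1@10:L]
Beat 8 (L): throw ball2 h=5 -> lands@13:R; in-air after throw: [b3@9:R b1@10:L b2@13:R]
Beat 9 (R): throw ball3 h=6 -> lands@15:R; in-air after throw: [b1@10:L b2@13:R b3@15:R]
Beat 10 (L): throw ball1 h=1 -> lands@11:R; in-air after throw: [b1@11:R b2@13:R b3@15:R]
Beat 11 (R): throw ball1 h=1 -> lands@12:L; in-air after throw: [b1@12:L b2@13:R b3@15:R]
Beat 12 (L): throw ball1 h=4 -> lands@16:L; in-air after throw: [b2@13:R b3@15:R b1@16:L]
Beat 13 (R): throw ball2 h=1 -> lands@14:L; in-air after throw: [b2@14:L b3@15:R b1@16:L]
Beat 14 (L): throw ball2 h=5 -> lands@19:R; in-air after throw: [b3@15:R b1@16:L b2@19:R]
Ball 3: thrown@3 h=6 -> first land @9; rethrown@9 h=6 -> second land @15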